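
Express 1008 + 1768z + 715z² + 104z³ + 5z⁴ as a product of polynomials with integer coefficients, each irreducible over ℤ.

(5z + 4)(z + 4)(z + 7)(z + 9)

Among the possible rational roots, z = −7 is a root, so (z + 7) is a factor; dividing leaves 5z³ + 69z² + 232z + 144.
Next, z = −4 is a root, so (z + 4) divides it; the quotient is 5z² + 49z + 36.
The remaining quadratic factors as (5z + 4)(z + 9).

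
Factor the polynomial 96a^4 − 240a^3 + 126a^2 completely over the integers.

Pull out the common factor 6a^2, then factor the remaining trinomial.

6a^2(4a − 3)(4a − 7)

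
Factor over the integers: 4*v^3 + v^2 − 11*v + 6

By the rational root theorem, v = 1 is a root, so (v − 1) divides it; the quotient is 4*v^2 + 5*v − 6.
The remaining quadratic factors as (4*v − 3)(v + 2).

(4*v − 3)*(v + 2)*(v − 1)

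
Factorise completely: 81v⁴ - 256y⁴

(3v + 4y)(3v - 4y)(9v² + 16y²)

(3v)⁴ − (4y)⁴ = ((3v)² − (4y)²)((3v)² + (4y)²); the first factor splits again, the second (9v² + 16y²) is irreducible.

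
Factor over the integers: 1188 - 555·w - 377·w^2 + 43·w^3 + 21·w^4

Testing divisors of the constant over divisors of the leading coefficient, w = 9/7 is a root, so (7·w - 9) divides it; the quotient is 3·w^3 + 10·w^2 - 41·w - 132.
Continuing, w = 11/3 is a root, giving the factor (3·w - 11) and quotient w^2 + 7·w + 12.
The remaining quadratic factors as (w + 4)(w + 3).

(3·w - 11)·(7·w - 9)·(w + 3)·(w + 4)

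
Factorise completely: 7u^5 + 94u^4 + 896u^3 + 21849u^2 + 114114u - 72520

By the rational root theorem, u = -7 is a root, giving the factor (u + 7) and quotient 7u^4 + 45u^3 + 581u^2 + 17782u - 10360.
Continuing, u = 4/7 is a root, so (7u - 4) is a factor; dividing leaves u^3 + 7u^2 + 87u + 2590.
Continuing, u = -14 is a root, so (u + 14) divides it; the quotient is u^2 - 7u + 185.
The quadratic u^2 - 7u + 185 has discriminant -691 < 0 and is irreducible over ℤ.

(7u - 4)(u + 14)(u + 7)(u^2 - 7u + 185)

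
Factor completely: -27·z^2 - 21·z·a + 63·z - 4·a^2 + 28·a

Group: -9·z·(3·z + a - 7) - 4·a·(3·z + a - 7); both groups contain (3·z + a - 7).

-(9·z + 4·a)·(3·z + a - 7)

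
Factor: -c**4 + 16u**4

Write as (4u**2)² − (c**2)², then factor 4u**2 - c**2 once more.

(2u - c)(2u + c)(4u**2 + c**2)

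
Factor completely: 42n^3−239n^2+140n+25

(6n−5)(7n+1)(n−5)

By the rational root theorem, n = −1/7 is a root, so (7n+1) divides it; the quotient is 6n^2−35n+25.
The remaining quadratic factors as (n−5)(6n−5).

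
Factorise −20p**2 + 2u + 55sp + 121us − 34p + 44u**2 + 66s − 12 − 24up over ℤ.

Group: 4u(11u + 5p + 6) + (11s − 4p − 2)(11u + 5p + 6); both groups contain (11u + 5p + 6).

(4u + 11s − 4p − 2)(11u + 5p + 6)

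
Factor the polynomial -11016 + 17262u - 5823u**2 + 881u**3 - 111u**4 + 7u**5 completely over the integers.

Among the possible rational roots, u = 6/7 is a root, so (7u - 6) divides it; the quotient is u**4 - 15u**3 + 113u**2 - 735u + 1836.
Next, u = 4 is a root, so (u - 4) divides it; the quotient is u**3 - 11u**2 + 69u - 459.
Next, u = 9 is a root, giving the factor (u - 9) and quotient u**2 - 2u + 51.
The quadratic u**2 - 2u + 51 has discriminant -200 < 0 and is irreducible over ℤ.

(7u - 6)(u - 4)(u - 9)(u**2 - 2u + 51)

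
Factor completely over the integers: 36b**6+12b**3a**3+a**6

(6b**3+a**3)**2

Recognize a perfect-square trinomial with the parts a**3 and 6b**3.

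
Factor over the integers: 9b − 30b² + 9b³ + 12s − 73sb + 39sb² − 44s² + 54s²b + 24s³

(3s + 3b − 1)(4s + 3b)(2s + b − 3)

Group: 4s(6s² + 9sb − 11s + 3b² − 10b + 3) + 3b(6s² + 9sb − 11s + 3b² − 10b + 3); both groups contain (6s² + 9sb − 11s + 3b² − 10b + 3), so (4s + 3b) is a factor with cofactor 6s² + 9sb − 11s + 3b² − 10b + 3.
The cofactor groups again: 6s² + 9sb − 11s + 3b² − 10b + 3 = 3s(2s + b − 3) + (3b − 1)(2s + b − 3); both groups contain (2s + b − 3), giving (3s + 3b − 1)(2s + b − 3).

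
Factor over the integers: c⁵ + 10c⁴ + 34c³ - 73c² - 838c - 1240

Testing divisors of the constant over divisors of the leading coefficient, c = -2 is a root, giving the factor (c + 2) and quotient c⁴ + 8c³ + 18c² - 109c - 620.
Continuing, c = 4 is a root, giving the factor (c - 4) and quotient c³ + 12c² + 66c + 155.
Next, c = -5 is a root, so (c + 5) is a factor; dividing leaves c² + 7c + 31.
The quadratic c² + 7c + 31 has discriminant -75 < 0 and is irreducible over ℤ.

(c + 2)(c + 5)(c - 4)(c² + 7c + 31)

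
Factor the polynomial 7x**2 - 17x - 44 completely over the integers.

Need a pair with product 7·(-44) = -308 and sum -17: that's 11 and -28.
Split the middle term: 7x**2 + 11x - 28x - 44 = x(7x + 11) - 4(7x + 11).

(7x + 11)(x - 4)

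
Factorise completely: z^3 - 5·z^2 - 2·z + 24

(z + 2)·(z - 3)·(z - 4)

Testing divisors of the constant over divisors of the leading coefficient, z = 4 is a root, so (z - 4) divides it; the quotient is z^2 - z - 6.
The remaining quadratic factors as (z + 2)(z - 3).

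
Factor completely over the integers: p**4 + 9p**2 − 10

(p + 1)(p − 1)(p**2 + 10)

Substitute u = p**2 to get a quadratic in u, then factor.
p**2 + 10 is irreducible over ℤ (always positive, so no real roots).
p**2 − 1 is a difference of squares.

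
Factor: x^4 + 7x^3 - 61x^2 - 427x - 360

Among the possible rational roots, x = -9 is a root, so (x + 9) is a factor; dividing leaves x^3 - 2x^2 - 43x - 40.
Then x = -5 is a root, so (x + 5) divides it; the quotient is x^2 - 7x - 8.
The remaining quadratic factors as (x + 1)(x - 8).

(x + 1)(x + 5)(x + 9)(x - 8)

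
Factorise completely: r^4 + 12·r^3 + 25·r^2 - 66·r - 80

(r + 1)·(r + 5)·(r + 8)·(r - 2)

Trying the rational-root candidates, r = -8 is a root, giving the factor (r + 8) and quotient r^3 + 4·r^2 - 7·r - 10.
Then r = -5 is a root, so (r + 5) is a factor; dividing leaves r^2 - r - 2.
The remaining quadratic factors as (r - 2)(r + 1).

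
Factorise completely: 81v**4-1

(3v+1)(3v-1)(9v**2+1)

(3v)⁴ − (1)⁴ = ((3v)² − (1)²)((3v)² + (1)²); the first factor splits again, the second (9v**2+1) is irreducible.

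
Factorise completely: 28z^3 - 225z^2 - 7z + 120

(4z - 3)(7z + 5)(z - 8)

Trying the rational-root candidates, z = -5/7 is a root, so (7z + 5) divides it; the quotient is 4z^2 - 35z + 24.
The remaining quadratic factors as (z - 8)(4z - 3).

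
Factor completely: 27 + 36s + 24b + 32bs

(4s + 3)(8b + 9)

Group as (32bs + 24b) + (36s + 27) = 8b(4s + 3) + 9(4s + 3).
Both groups share the factor (4s + 3).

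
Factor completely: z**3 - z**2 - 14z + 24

(z + 4)(z - 2)(z - 3)

By the rational root theorem, z = 3 is a root, so (z - 3) is a factor; dividing leaves z**2 + 2z - 8.
The remaining quadratic factors as (z - 2)(z + 4).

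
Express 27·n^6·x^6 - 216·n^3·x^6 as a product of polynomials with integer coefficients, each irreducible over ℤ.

27·n^3·x^6·(n - 2)·(n^2 + 2·n + 4)

Factor out 27·n^3·x^6 first: what remains is n^3 - 8.
Recognize a difference of cubes with the parts n and 2.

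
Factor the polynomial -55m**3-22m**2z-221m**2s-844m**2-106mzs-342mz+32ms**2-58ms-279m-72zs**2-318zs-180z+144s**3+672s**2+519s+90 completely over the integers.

-(11m+9s+6)(5m+2z-4s-1)(m+4s+15)

Group: 5m(-11m**2-53ms-171m-36s**2-159s-90) + (2z-4s-1)(-11m**2-53ms-171m-36s**2-159s-90); both groups contain (-11m**2-53ms-171m-36s**2-159s-90), so (5m+2z-4s-1) is a factor with cofactor -11m**2-53ms-171m-36s**2-159s-90.
The cofactor groups again: -11m**2-53ms-171m-36s**2-159s-90 = -11m(m+4s+15) + (-9s-6)(m+4s+15); both groups contain (m+4s+15), giving -(11m+9s+6)(m+4s+15).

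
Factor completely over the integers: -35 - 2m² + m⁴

(m² + 5)(m² - 7)

Substitute u = m² to get a quadratic in u, then factor.
m² - 7 is irreducible over ℤ (7 is not a perfect square).
m² + 5 is irreducible over ℤ (always positive, so no real roots).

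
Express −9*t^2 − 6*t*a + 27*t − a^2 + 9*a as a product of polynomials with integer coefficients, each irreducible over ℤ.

Group: −3*t*(3*t + a) + (−a + 9)*(3*t + a); both groups contain (3*t + a).

−(3*t + a)*(3*t + a − 9)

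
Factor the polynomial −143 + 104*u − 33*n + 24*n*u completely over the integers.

(3*n + 13)*(8*u − 11)

Group as (24*n*u − 33*n) + (104*u − 143) = 3*n*(8*u − 11) + 13*(8*u − 11).
Both groups share the factor (8*u − 11).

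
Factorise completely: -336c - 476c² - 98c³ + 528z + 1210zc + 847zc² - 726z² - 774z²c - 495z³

Group: 3z(-165z² + 127zc + 88z - 14c² - 56c) + (7c + 6)(-165z² + 127zc + 88z - 14c² - 56c); both groups contain (-165z² + 127zc + 88z - 14c² - 56c), so (3z + 7c + 6) is a factor with cofactor -165z² + 127zc + 88z - 14c² - 56c.
The cofactor groups again: -165z² + 127zc + 88z - 14c² - 56c = -11z(15z - 2c - 8) + 7c(15z - 2c - 8); both groups contain (15z - 2c - 8), giving -(11z - 7c)(15z - 2c - 8).

-(15z - 2c - 8)(11z - 7c)(3z + 7c + 6)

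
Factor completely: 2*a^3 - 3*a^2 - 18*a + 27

(2*a - 3)*(a + 3)*(a - 3)

By the rational root theorem, a = 3 is a root, so (a - 3) divides it; the quotient is 2*a^2 + 3*a - 9.
The remaining quadratic factors as (2*a - 3)(a + 3).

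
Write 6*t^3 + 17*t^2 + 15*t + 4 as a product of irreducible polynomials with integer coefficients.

(2*t + 1)*(3*t + 4)*(t + 1)

Trying the rational-root candidates, t = -1/2 is a root, so (2*t + 1) divides it; the quotient is 3*t^2 + 7*t + 4.
The remaining quadratic factors as (3*t + 4)(t + 1).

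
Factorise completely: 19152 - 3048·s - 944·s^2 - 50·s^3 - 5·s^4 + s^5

Trying the rational-root candidates, s = 14 is a root, giving the factor (s - 14) and quotient s^4 + 9·s^3 + 76·s^2 + 120·s - 1368.
Continuing, s = 3 is a root, giving the factor (s - 3) and quotient s^3 + 12·s^2 + 112·s + 456.
Then s = -6 is a root, giving the factor (s + 6) and quotient s^2 + 6·s + 76.
The quadratic s^2 + 6·s + 76 has discriminant -268 < 0 and is irreducible over ℤ.

(s + 6)·(s - 14)·(s - 3)·(s^2 + 6·s + 76)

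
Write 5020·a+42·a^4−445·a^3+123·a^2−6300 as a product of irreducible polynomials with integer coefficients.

By the rational root theorem, a = −10/3 is a root, so (3·a+10) divides it; the quotient is 14·a^3−195·a^2+691·a−630.
Next, a = 9 is a root, giving the factor (a−9) and quotient 14·a^2−69·a+70.
The remaining quadratic factors as (2·a−7)(7·a−10).

(2·a−7)·(3·a+10)·(7·a−10)·(a−9)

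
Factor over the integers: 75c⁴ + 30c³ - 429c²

Pull out the common factor 3c², then factor the remaining trinomial.

3c²(5c + 13)(5c - 11)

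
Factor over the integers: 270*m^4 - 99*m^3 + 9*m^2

Pull out the common factor 9*m^2, then factor the remaining trinomial.

9*m^2*(5*m - 1)*(6*m - 1)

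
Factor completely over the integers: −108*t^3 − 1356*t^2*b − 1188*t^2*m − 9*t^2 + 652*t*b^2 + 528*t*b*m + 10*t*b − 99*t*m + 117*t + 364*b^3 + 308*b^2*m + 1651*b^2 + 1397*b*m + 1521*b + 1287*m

Group: t*(−108*t^2 + 48*t*b − 9*t + 28*b^2 + 127*b + 117) + (13*b + 11*m)*(−108*t^2 + 48*t*b − 9*t + 28*b^2 + 127*b + 117); both groups contain (−108*t^2 + 48*t*b − 9*t + 28*b^2 + 127*b + 117), so (t + 13*b + 11*m) is a factor with cofactor −108*t^2 + 48*t*b − 9*t + 28*b^2 + 127*b + 117.
The cofactor groups again: −108*t^2 + 48*t*b − 9*t + 28*b^2 + 127*b + 117 = −9*t*(12*t + 4*b + 13) + (7*b + 9)*(12*t + 4*b + 13); both groups contain (12*t + 4*b + 13), giving −(9*t − 7*b − 9)*(12*t + 4*b + 13).

−(9*t − 7*b − 9)*(t + 13*b + 11*m)*(12*t + 4*b + 13)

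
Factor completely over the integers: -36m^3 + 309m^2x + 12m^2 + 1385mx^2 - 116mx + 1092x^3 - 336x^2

-(12m + 13x - 4)(3m + 7x)(m - 12x)

Group: m(-36m^2 - 123mx + 12m - 91x^2 + 28x) - 12x(-36m^2 - 123mx + 12m - 91x^2 + 28x); both groups contain (-36m^2 - 123mx + 12m - 91x^2 + 28x), so (m - 12x) is a factor with cofactor -36m^2 - 123mx + 12m - 91x^2 + 28x.
The cofactor groups again: -36m^2 - 123mx + 12m - 91x^2 + 28x = -12m(3m + 7x) + (-13x + 4)(3m + 7x); both groups contain (3m + 7x), giving -(12m + 13x - 4)(3m + 7x).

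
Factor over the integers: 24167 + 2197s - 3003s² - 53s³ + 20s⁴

(4s - 13)(5s + 13)(s + 11)(s - 13)

Among the possible rational roots, s = 13 is a root, giving the factor (s - 13) and quotient 20s³ + 207s² - 312s - 1859.
Next, s = -11 is a root, so (s + 11) divides it; the quotient is 20s² - 13s - 169.
The remaining quadratic factors as (5s + 13)(4s - 13).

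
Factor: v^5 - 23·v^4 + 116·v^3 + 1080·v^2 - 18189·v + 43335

By the rational root theorem, v = -9 is a root, so (v + 9) is a factor; dividing leaves v^4 - 32·v^3 + 404·v^2 - 2556·v + 4815.
Then v = 3 is a root, so (v - 3) divides it; the quotient is v^3 - 29·v^2 + 317·v - 1605.
Continuing, v = 15 is a root, giving the factor (v - 15) and quotient v^2 - 14·v + 107.
The quadratic v^2 - 14·v + 107 has discriminant -232 < 0 and is irreducible over ℤ.

(v + 9)·(v - 15)·(v - 3)·(v^2 - 14·v + 107)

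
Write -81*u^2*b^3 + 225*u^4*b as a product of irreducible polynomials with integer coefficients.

9*b*u^2*(5*u - 3*b)*(5*u + 3*b)

Factor out 9*u^2*b, leaving 25*u^2 - 9*b^2, which is a difference of two squares.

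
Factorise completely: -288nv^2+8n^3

8n(n+6v)(n-6v)

Every term has a factor of 8n. Then n^2-36v^2 = (n)² − (6v)².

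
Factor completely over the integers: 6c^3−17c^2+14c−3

(2c−3)(3c−1)(c−1)

Trying the rational-root candidates, c = 1/3 is a root, so (3c−1) divides it; the quotient is 2c^2−5c+3.
The remaining quadratic factors as (2c−3)(c−1).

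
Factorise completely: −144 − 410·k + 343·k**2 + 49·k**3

Testing divisors of the constant over divisors of the leading coefficient, k = −2/7 is a root, so (7·k + 2) is a factor; dividing leaves 7·k**2 + 47·k − 72.
The remaining quadratic factors as (k + 8)(7·k − 9).

(7·k + 2)·(7·k − 9)·(k + 8)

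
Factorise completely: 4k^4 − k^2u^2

k^2(2k + u)(2k − u)

Pull out the common factor k^2, leaving 4k^2 − u^2.
Recognize a difference of squares with the parts 2k and u.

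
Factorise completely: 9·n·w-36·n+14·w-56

Group as (9·n·w-36·n) + (14·w-56) = 9·n·(w-4) + 14·(w-4).
Both groups share the factor (w-4).

(9·n+14)·(w-4)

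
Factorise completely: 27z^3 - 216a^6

-27(2a^2 - z)(4a^4 + 2a^2z + z^2)

Pull out the common factor 27, leaving -8a^6 + z^3.
Recognize a difference of cubes with the parts z and 2a^2.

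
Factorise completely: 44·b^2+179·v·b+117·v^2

(9·v+11·b)·(13·v+4·b)

Group: 9·v·(13·v+4·b) + 11·b·(13·v+4·b); both groups contain (13·v+4·b).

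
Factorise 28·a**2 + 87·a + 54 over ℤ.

Need a pair with product 28·54 = 1512 and sum 87: that's 24 and 63.
Split the middle term: 28·a**2 + 24·a + 63·a + 54 = 4·a·(7·a + 6) + 9·(7·a + 6).

(4·a + 9)·(7·a + 6)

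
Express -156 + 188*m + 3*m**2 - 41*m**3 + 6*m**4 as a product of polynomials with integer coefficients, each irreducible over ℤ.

(6*m + 13)*(m - 1)*(m - 2)*(m - 6)

Among the possible rational roots, m = 6 is a root, so (m - 6) divides it; the quotient is 6*m**3 - 5*m**2 - 27*m + 26.
Next, m = 1 is a root, so (m - 1) divides it; the quotient is 6*m**2 + m - 26.
The remaining quadratic factors as (m - 2)(6*m + 13).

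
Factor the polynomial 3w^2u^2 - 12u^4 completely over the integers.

3u^2(w - 2u)(w + 2u)

Pull out the common factor 3u^2; w^2 - 4u^2 is a difference of squares.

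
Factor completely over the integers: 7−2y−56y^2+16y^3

Group as (16y^3−2y) + (−56y^2+7) = 2y(8y^2−1) − 7(8y^2−1).
Both groups share the factor (8y^2−1).

(2y−7)(8y^2−1)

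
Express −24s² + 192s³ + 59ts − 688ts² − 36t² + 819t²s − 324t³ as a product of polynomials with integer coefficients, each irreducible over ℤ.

−(4t − 3s)(9t − 8s)(9t − 8s + 1)

Group: 4t(−81t² + 144ts − 9t − 64s² + 8s) − 3s(−81t² + 144ts − 9t − 64s² + 8s); both groups contain (−81t² + 144ts − 9t − 64s² + 8s), so (4t − 3s) is a factor with cofactor −81t² + 144ts − 9t − 64s² + 8s.
The cofactor groups again: −81t² + 144ts − 9t − 64s² + 8s = −9t(9t − 8s) + (8s − 1)(9t − 8s); both groups contain (9t − 8s), giving −(9t − 8s + 1)(9t − 8s).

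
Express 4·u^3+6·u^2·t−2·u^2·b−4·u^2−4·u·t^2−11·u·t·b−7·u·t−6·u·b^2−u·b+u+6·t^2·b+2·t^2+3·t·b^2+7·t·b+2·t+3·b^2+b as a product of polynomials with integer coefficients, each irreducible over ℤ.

Group: 2·u·(2·u^2+4·u·t−u·b−u−6·t·b−2·t−3·b^2−b) + (−t−1)·(2·u^2+4·u·t−u·b−u−6·t·b−2·t−3·b^2−b); both groups contain (2·u^2+4·u·t−u·b−u−6·t·b−2·t−3·b^2−b), so (2·u−t−1) is a factor with cofactor 2·u^2+4·u·t−u·b−u−6·t·b−2·t−3·b^2−b.
The cofactor groups again: 2·u^2+4·u·t−u·b−u−6·t·b−2·t−3·b^2−b = u·(2·u−3·b−1) + (2·t+b)·(2·u−3·b−1); both groups contain (2·u−3·b−1), giving (u+2·t+b)·(2·u−3·b−1).

(2·u−3·b−1)·(2·u−t−1)·(u+2·t+b)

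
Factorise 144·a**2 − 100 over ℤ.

4·(6·a + 5)·(6·a − 5)

Factor out 4, leaving 36·a**2 − 25, which is a difference of two squares.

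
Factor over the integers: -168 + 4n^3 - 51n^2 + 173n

(4n - 7)(n - 3)(n - 8)

Trying the rational-root candidates, n = 3 is a root, so (n - 3) divides it; the quotient is 4n^2 - 39n + 56.
The remaining quadratic factors as (4n - 7)(n - 8).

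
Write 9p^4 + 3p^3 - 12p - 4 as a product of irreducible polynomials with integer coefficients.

Group as (9p^4 - 12p) + (3p^3 - 4) = 3p(3p^3 - 4) + (3p^3 - 4).
Both groups share the factor (3p^3 - 4).

(3p + 1)(3p^3 - 4)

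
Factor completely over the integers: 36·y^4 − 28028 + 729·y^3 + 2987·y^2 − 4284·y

Testing divisors of the constant over divisors of the leading coefficient, y = 11/4 is a root, so (4·y − 11) is a factor; dividing leaves 9·y^3 + 207·y^2 + 1316·y + 2548.
Continuing, y = −14 is a root, giving the factor (y + 14) and quotient 9·y^2 + 81·y + 182.
The remaining quadratic factors as (3·y + 14)(3·y + 13).

(3·y + 13)·(3·y + 14)·(4·y − 11)·(y + 14)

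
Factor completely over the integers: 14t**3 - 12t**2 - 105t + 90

(7t - 6)(2t**2 - 15)

Group as (14t**3 - 105t) + (-12t**2 + 90) = 7t(2t**2 - 15) - 6(2t**2 - 15).
Both groups share the factor (2t**2 - 15).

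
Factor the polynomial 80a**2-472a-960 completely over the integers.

8(2a-15)(5a+8)

Pull out the common factor 8, then factor the remaining trinomial.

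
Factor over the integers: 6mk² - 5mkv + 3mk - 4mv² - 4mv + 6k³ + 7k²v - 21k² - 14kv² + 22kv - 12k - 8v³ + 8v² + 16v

(2k + v + 1)(3k - 4v)(m + k + 2v - 4)

Group: 2k(3mk - 4mv + 3k² + 2kv - 12k - 8v² + 16v) + (v + 1)(3mk - 4mv + 3k² + 2kv - 12k - 8v² + 16v); both groups contain (3mk - 4mv + 3k² + 2kv - 12k - 8v² + 16v), so (2k + v + 1) is a factor with cofactor 3mk - 4mv + 3k² + 2kv - 12k - 8v² + 16v.
The cofactor groups again: 3mk - 4mv + 3k² + 2kv - 12k - 8v² + 16v = m(3k - 4v) + (k + 2v - 4)(3k - 4v); both groups contain (3k - 4v), giving (m + k + 2v - 4)(3k - 4v).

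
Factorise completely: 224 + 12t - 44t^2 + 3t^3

Testing divisors of the constant over divisors of the leading coefficient, t = -2 is a root, giving the factor (t + 2) and quotient 3t^2 - 50t + 112.
The remaining quadratic factors as (t - 14)(3t - 8).

(3t - 8)(t + 2)(t - 14)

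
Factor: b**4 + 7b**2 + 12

Substitute u = b**2 to get a quadratic in u, then factor.
b**2 + 3 is irreducible over ℤ (always positive, so no real roots).
b**2 + 4 is irreducible over ℤ (sum of squares).

(b**2 + 3)(b**2 + 4)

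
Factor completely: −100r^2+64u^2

Pull out the common factor 4; 16u^2−25r^2 is a difference of squares.

4(4u−5r)(4u+5r)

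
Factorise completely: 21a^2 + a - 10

Need a pair with product 21·(-10) = -210 and sum 1: that's -14 and 15.
Split the middle term: 21a^2 - 14a + 15a - 10 = 7a(3a - 2) + 5(3a - 2).

(3a - 2)(7a + 5)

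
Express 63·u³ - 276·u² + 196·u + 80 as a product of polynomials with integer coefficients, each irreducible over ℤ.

Testing divisors of the constant over divisors of the leading coefficient, u = 4/3 is a root, so (3·u - 4) divides it; the quotient is 21·u² - 64·u - 20.
The remaining quadratic factors as (7·u + 2)(3·u - 10).

(3·u - 10)·(3·u - 4)·(7·u + 2)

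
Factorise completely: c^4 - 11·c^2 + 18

(c + 3)·(c - 3)·(c^2 - 2)

Substitute u = c^2 to get a quadratic in u, then factor.
c^2 - 9 is a difference of squares.
c^2 - 2 is irreducible over ℤ (2 is not a perfect square).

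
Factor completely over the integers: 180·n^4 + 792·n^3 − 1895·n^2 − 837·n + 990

Trying the rational-root candidates, n = 3/5 is a root, so (5·n − 3) divides it; the quotient is 36·n^3 + 180·n^2 − 271·n − 330.
Continuing, n = 11/6 is a root, giving the factor (6·n − 11) and quotient 6·n^2 + 41·n + 30.
The remaining quadratic factors as (n + 6)(6·n + 5).

(5·n − 3)·(6·n + 5)·(6·n − 11)·(n + 6)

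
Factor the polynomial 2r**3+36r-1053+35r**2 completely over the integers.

(2r-9)(r+13)(r+9)

By the rational root theorem, r = -9 is a root, so (r+9) is a factor; dividing leaves 2r**2+17r-117.
The remaining quadratic factors as (2r-9)(r+13).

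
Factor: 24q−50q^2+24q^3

Pull out the common factor 2q, then factor the remaining trinomial.

2q(3q−4)(4q−3)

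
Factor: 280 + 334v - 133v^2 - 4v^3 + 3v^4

Trying the rational-root candidates, v = -7 is a root, so (v + 7) divides it; the quotient is 3v^3 - 25v^2 + 42v + 40.
Then v = 4 is a root, so (v - 4) divides it; the quotient is 3v^2 - 13v - 10.
The remaining quadratic factors as (v - 5)(3v + 2).

(3v + 2)(v + 7)(v - 4)(v - 5)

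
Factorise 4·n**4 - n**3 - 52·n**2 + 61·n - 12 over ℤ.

(4·n - 1)·(n + 4)·(n - 1)·(n - 3)

Trying the rational-root candidates, n = -4 is a root, so (n + 4) is a factor; dividing leaves 4·n**3 - 17·n**2 + 16·n - 3.
Then n = 3 is a root, giving the factor (n - 3) and quotient 4·n**2 - 5·n + 1.
The remaining quadratic factors as (n - 1)(4·n - 1).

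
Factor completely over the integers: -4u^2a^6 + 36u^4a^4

4a^4u^2(3u - a)(3u + a)

Every term has a factor of 4u^2a^4; factoring it out leaves 9u^2 - a^2.
Recognize a difference of squares with the parts 3u and a.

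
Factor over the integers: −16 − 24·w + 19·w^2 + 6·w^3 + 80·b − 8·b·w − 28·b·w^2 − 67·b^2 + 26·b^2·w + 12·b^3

(3·b − w − 4)·(4·b − 2·w − 1)·(b + 3·w − 4)

Group: 3·b·(4·b^2 + 10·b·w − 17·b − 6·w^2 + 5·w + 4) + (−w − 4)·(4·b^2 + 10·b·w − 17·b − 6·w^2 + 5·w + 4); both groups contain (4·b^2 + 10·b·w − 17·b − 6·w^2 + 5·w + 4), so (3·b − w − 4) is a factor with cofactor 4·b^2 + 10·b·w − 17·b − 6·w^2 + 5·w + 4.
The cofactor groups again: 4·b^2 + 10·b·w − 17·b − 6·w^2 + 5·w + 4 = b·(4·b − 2·w − 1) + (3·w − 4)·(4·b − 2·w − 1); both groups contain (4·b − 2·w − 1), giving (b + 3·w − 4)·(4·b − 2·w − 1).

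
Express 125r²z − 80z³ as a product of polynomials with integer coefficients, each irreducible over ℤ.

Factor out 5z, leaving 25r² − 16z², which is a difference of two squares.

5z(5r + 4z)(5r − 4z)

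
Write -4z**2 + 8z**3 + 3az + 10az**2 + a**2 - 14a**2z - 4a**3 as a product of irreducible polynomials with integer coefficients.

-(4a + 2z - 1)(a + 4z)(a - z)

Group: a(-4a**2 + 2az + a + 2z**2 - z) + 4z(-4a**2 + 2az + a + 2z**2 - z); both groups contain (-4a**2 + 2az + a + 2z**2 - z), so (a + 4z) is a factor with cofactor -4a**2 + 2az + a + 2z**2 - z.
The cofactor groups again: -4a**2 + 2az + a + 2z**2 - z = -4a(a - z) + (-2z + 1)(a - z); both groups contain (a - z), giving -(4a + 2z - 1)(a - z).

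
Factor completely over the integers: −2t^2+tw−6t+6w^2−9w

Group: −t(2t+3w) + (2w−3)(2t+3w); both groups contain (2t+3w).

−(2t+3w)(t−2w+3)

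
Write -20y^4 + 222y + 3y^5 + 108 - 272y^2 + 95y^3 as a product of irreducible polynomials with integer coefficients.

(3y + 1)(y - 2)(y - 3)(y^2 - 2y + 18)

Trying the rational-root candidates, y = 2 is a root, so (y - 2) divides it; the quotient is 3y^4 - 14y^3 + 67y^2 - 138y - 54.
Then y = 3 is a root, so (y - 3) is a factor; dividing leaves 3y^3 - 5y^2 + 52y + 18.
Next, y = -1/3 is a root, so (3y + 1) divides it; the quotient is y^2 - 2y + 18.
The quadratic y^2 - 2y + 18 has discriminant -68 < 0 and is irreducible over ℤ.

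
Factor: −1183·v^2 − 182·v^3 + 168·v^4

Pull out the common factor 7·v^2, then factor the remaining trinomial.

7·v^2·(4·v − 13)·(6·v + 13)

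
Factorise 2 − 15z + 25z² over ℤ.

(5z − 1)(5z − 2)

Need a pair with product 25·2 = 50 and sum −15: that's −5 and −10.
Split the middle term: 25z² − 5z − 10z + 2 = 5z(5z − 1) − 2(5z − 1).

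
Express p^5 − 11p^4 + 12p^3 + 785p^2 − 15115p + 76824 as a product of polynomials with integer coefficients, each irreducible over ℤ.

(p + 11)(p − 8)(p − 9)(p^2 − 5p + 97)

By the rational root theorem, p = 9 is a root, giving the factor (p − 9) and quotient p^4 − 2p^3 − 6p^2 + 731p − 8536.
Then p = 8 is a root, giving the factor (p − 8) and quotient p^3 + 6p^2 + 42p + 1067.
Then p = −11 is a root, so (p + 11) divides it; the quotient is p^2 − 5p + 97.
The quadratic p^2 − 5p + 97 has discriminant −363 < 0 and is irreducible over ℤ.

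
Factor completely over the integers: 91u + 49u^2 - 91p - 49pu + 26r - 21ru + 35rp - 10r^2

Group: -5r(2r - 7p + 7u) + (7u + 13)(2r - 7p + 7u); both groups contain (2r - 7p + 7u).

-(2r - 7p + 7u)(5r - 7u - 13)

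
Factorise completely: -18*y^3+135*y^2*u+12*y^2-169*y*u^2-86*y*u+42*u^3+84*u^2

-(y-6*u)*(6*y-7*u)*(3*y-u-2)

Group: 6*y*(-3*y^2+19*y*u+2*y-6*u^2-12*u) - 7*u*(-3*y^2+19*y*u+2*y-6*u^2-12*u); both groups contain (-3*y^2+19*y*u+2*y-6*u^2-12*u), so (6*y-7*u) is a factor with cofactor -3*y^2+19*y*u+2*y-6*u^2-12*u.
The cofactor groups again: -3*y^2+19*y*u+2*y-6*u^2-12*u = -y*(3*y-u-2) + 6*u*(3*y-u-2); both groups contain (3*y-u-2), giving -(y-6*u)*(3*y-u-2).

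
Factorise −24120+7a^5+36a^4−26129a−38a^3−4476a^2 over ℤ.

By the rational root theorem, a = 9 is a root, giving the factor (a−9) and quotient 7a^4+99a^3+853a^2+3201a+2680.
Continuing, a = −8/7 is a root, so (7a+8) divides it; the quotient is a^3+13a^2+107a+335.
Next, a = −5 is a root, so (a+5) is a factor; dividing leaves a^2+8a+67.
The quadratic a^2+8a+67 has discriminant −204 < 0 and is irreducible over ℤ.

(7a+8)(a+5)(a−9)(a^2+8a+67)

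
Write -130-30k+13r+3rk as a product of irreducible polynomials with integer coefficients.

Group as (3rk+13r) + (-30k-130) = r(3k+13) - 10(3k+13).
Both groups share the factor (3k+13).

(3k+13)(r-10)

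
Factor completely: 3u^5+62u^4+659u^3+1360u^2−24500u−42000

Testing divisors of the constant over divisors of the leading coefficient, u = 5 is a root, giving the factor (u−5) and quotient 3u^4+77u^3+1044u^2+6580u+8400.
Then u = −10 is a root, so (u+10) divides it; the quotient is 3u^3+47u^2+574u+840.
Then u = −5/3 is a root, giving the factor (3u+5) and quotient u^2+14u+168.
The quadratic u^2+14u+168 has discriminant −476 < 0 and is irreducible over ℤ.

(3u+5)(u+10)(u−5)(u^2+14u+168)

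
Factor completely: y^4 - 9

(y^2 + 3)(y^2 - 3)

Substitute u = y^2 to get a quadratic in u, then factor.
y^2 - 3 is irreducible over ℤ (3 is not a perfect square).
y^2 + 3 is irreducible over ℤ (always positive, so no real roots).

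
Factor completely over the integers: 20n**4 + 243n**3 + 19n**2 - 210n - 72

Among the possible rational roots, n = 1 is a root, so (n - 1) is a factor; dividing leaves 20n**3 + 263n**2 + 282n + 72.
Next, n = -2/5 is a root, giving the factor (5n + 2) and quotient 4n**2 + 51n + 36.
The remaining quadratic factors as (n + 12)(4n + 3).

(4n + 3)(5n + 2)(n + 12)(n - 1)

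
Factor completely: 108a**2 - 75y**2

3(6a + 5y)(6a - 5y)

Pull out the common factor 3; 36a**2 - 25y**2 is a difference of squares.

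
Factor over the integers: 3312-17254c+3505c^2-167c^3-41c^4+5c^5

(5c-1)(c+9)(c-8)(c^2-9c+46)

By the rational root theorem, c = 1/5 is a root, giving the factor (5c-1) and quotient c^4-8c^3-35c^2+694c-3312.
Next, c = -9 is a root, so (c+9) is a factor; dividing leaves c^3-17c^2+118c-368.
Then c = 8 is a root, giving the factor (c-8) and quotient c^2-9c+46.
The quadratic c^2-9c+46 has discriminant -103 < 0 and is irreducible over ℤ.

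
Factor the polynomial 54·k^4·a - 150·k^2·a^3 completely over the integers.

6·a·k^2·(3·k - 5·a)·(3·k + 5·a)

Factor out 6·k^2·a, leaving 9·k^2 - 25·a^2, which is a difference of two squares.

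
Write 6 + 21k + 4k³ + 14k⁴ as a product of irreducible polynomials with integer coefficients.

(7k + 2)(2k³ + 3)

Group as (14k⁴ + 21k) + (4k³ + 6) = 7k(2k³ + 3) + 2(2k³ + 3).
Both groups share the factor (2k³ + 3).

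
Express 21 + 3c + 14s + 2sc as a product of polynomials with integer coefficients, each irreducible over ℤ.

Group as (2sc + 14s) + (3c + 21) = 2s(c + 7) + 3(c + 7).
Both groups share the factor (c + 7).

(2s + 3)(c + 7)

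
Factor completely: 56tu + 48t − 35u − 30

Group as (56tu + 48t) + (−35u − 30) = 8t(7u + 6) − 5(7u + 6).
Both groups share the factor (7u + 6).

(7u + 6)(8t − 5)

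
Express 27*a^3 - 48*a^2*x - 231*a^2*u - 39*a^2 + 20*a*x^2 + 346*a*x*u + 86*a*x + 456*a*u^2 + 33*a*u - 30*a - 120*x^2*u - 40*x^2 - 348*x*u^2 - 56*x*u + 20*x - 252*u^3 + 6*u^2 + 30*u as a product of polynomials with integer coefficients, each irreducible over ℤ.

Group: 3*a*(9*a^2 - 10*a*x - 68*a*u - 13*a + 60*x*u + 20*x + 84*u^2 - 2*u - 10) + (-2*x - 3*u)*(9*a^2 - 10*a*x - 68*a*u - 13*a + 60*x*u + 20*x + 84*u^2 - 2*u - 10); both groups contain (9*a^2 - 10*a*x - 68*a*u - 13*a + 60*x*u + 20*x + 84*u^2 - 2*u - 10), so (3*a - 2*x - 3*u) is a factor with cofactor 9*a^2 - 10*a*x - 68*a*u - 13*a + 60*x*u + 20*x + 84*u^2 - 2*u - 10.
The cofactor groups again: 9*a^2 - 10*a*x - 68*a*u - 13*a + 60*x*u + 20*x + 84*u^2 - 2*u - 10 = 9*a*(a - 6*u - 2) + (-10*x - 14*u + 5)*(a - 6*u - 2); both groups contain (a - 6*u - 2), giving (9*a - 10*x - 14*u + 5)*(a - 6*u - 2).

(3*a - 2*x - 3*u)*(9*a - 10*x - 14*u + 5)*(a - 6*u - 2)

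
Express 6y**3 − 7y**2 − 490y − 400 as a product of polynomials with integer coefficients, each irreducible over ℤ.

Testing divisors of the constant over divisors of the leading coefficient, y = 10 is a root, so (y − 10) is a factor; dividing leaves 6y**2 + 53y + 40.
The remaining quadratic factors as (y + 8)(6y + 5).

(6y + 5)(y + 8)(y − 10)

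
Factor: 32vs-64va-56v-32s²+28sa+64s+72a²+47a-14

(4s-8a-7)(8v-8s-9a+2)

Group: 8v(4s-8a-7) + (-8s-9a+2)(4s-8a-7); both groups contain (4s-8a-7).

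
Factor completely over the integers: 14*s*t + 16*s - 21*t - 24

(2*s - 3)*(7*t + 8)

Group as (14*s*t + 16*s) + (-21*t - 24) = 2*s*(7*t + 8) - 3*(7*t + 8).
Both groups share the factor (7*t + 8).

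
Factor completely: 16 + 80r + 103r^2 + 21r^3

Trying the rational-root candidates, r = −4/7 is a root, giving the factor (7r + 4) and quotient 3r^2 + 13r + 4.
The remaining quadratic factors as (3r + 1)(r + 4).

(3r + 1)(7r + 4)(r + 4)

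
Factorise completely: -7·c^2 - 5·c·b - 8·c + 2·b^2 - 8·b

-(7·c - 2·b + 8)·(c + b)

Group: -7·c·(c + b) + (2·b - 8)·(c + b); both groups contain (c + b).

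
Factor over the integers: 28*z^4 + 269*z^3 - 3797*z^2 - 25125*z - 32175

(4*z + 15)*(7*z + 13)*(z + 15)*(z - 11)

By the rational root theorem, z = -15/4 is a root, so (4*z + 15) is a factor; dividing leaves 7*z^3 + 41*z^2 - 1103*z - 2145.
Next, z = 11 is a root, giving the factor (z - 11) and quotient 7*z^2 + 118*z + 195.
The remaining quadratic factors as (z + 15)(7*z + 13).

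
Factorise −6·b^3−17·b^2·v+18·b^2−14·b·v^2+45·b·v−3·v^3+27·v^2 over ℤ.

−(2·b+3·v)·(3·b+v−9)·(b+v)

Group: 3·b·(−2·b^2−5·b·v−3·v^2) + (v−9)·(−2·b^2−5·b·v−3·v^2); both groups contain (−2·b^2−5·b·v−3·v^2), so (3·b+v−9) is a factor with cofactor −2·b^2−5·b·v−3·v^2.
The cofactor groups again: −2·b^2−5·b·v−3·v^2 = −2·b·(b+v) − 3·v·(b+v); both groups contain (b+v), giving −(2·b+3·v)·(b+v).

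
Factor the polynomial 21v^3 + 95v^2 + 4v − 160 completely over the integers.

(3v + 5)(7v − 8)(v + 4)

By the rational root theorem, v = −5/3 is a root, so (3v + 5) is a factor; dividing leaves 7v^2 + 20v − 32.
The remaining quadratic factors as (v + 4)(7v − 8).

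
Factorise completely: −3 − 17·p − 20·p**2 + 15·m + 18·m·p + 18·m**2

Group: 6·m·(3·m + 5·p + 3) + (−4·p − 1)·(3·m + 5·p + 3); both groups contain (3·m + 5·p + 3).

(3·m + 5·p + 3)·(6·m − 4·p − 1)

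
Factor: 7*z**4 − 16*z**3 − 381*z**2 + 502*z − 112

By the rational root theorem, z = 1 is a root, giving the factor (z − 1) and quotient 7*z**3 − 9*z**2 − 390*z + 112.
Then z = 2/7 is a root, so (7*z − 2) divides it; the quotient is z**2 − z − 56.
The remaining quadratic factors as (z − 8)(z + 7).

(7*z − 2)*(z + 7)*(z − 1)*(z − 8)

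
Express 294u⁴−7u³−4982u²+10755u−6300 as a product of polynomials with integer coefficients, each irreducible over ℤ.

Testing divisors of the constant over divisors of the leading coefficient, u = 15/7 is a root, so (7u−15) divides it; the quotient is 42u³+89u²−521u+420.
Continuing, u = 7/6 is a root, so (6u−7) is a factor; dividing leaves 7u²+23u−60.
The remaining quadratic factors as (u+5)(7u−12).

(6u−7)(7u−12)(7u−15)(u+5)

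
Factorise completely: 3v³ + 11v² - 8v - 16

(3v - 4)(v + 1)(v + 4)

Trying the rational-root candidates, v = 4/3 is a root, so (3v - 4) is a factor; dividing leaves v² + 5v + 4.
The remaining quadratic factors as (v + 1)(v + 4).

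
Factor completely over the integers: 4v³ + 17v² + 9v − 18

(4v − 3)(v + 2)(v + 3)

Among the possible rational roots, v = −2 is a root, so (v + 2) divides it; the quotient is 4v² + 9v − 9.
The remaining quadratic factors as (v + 3)(4v − 3).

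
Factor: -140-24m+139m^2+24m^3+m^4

By the rational root theorem, m = -1 is a root, so (m+1) is a factor; dividing leaves m^3+23m^2+116m-140.
Next, m = 1 is a root, so (m-1) is a factor; dividing leaves m^2+24m+140.
The remaining quadratic factors as (m+14)(m+10).

(m+1)(m+10)(m+14)(m-1)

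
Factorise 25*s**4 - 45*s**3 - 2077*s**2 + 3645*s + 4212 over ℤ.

(5*s + 4)*(5*s - 13)*(s + 9)*(s - 9)

Trying the rational-root candidates, s = 9 is a root, so (s - 9) is a factor; dividing leaves 25*s**3 + 180*s**2 - 457*s - 468.
Next, s = 13/5 is a root, so (5*s - 13) is a factor; dividing leaves 5*s**2 + 49*s + 36.
The remaining quadratic factors as (s + 9)(5*s + 4).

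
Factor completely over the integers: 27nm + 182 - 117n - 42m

(3m - 13)(9n - 14)

Group as (27nm - 117n) + (-42m + 182) = 9n(3m - 13) - 14(3m - 13).
Both groups share the factor (3m - 13).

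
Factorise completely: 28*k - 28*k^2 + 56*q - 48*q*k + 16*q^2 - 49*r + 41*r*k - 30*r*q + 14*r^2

Group: 2*r*(7*r - 8*q - 4*k) + (-2*q + 7*k - 7)*(7*r - 8*q - 4*k); both groups contain (7*r - 8*q - 4*k).

(7*r - 8*q - 4*k)*(2*r - 2*q + 7*k - 7)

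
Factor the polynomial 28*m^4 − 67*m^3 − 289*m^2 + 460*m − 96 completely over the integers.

Trying the rational-root candidates, m = 8/7 is a root, so (7*m − 8) divides it; the quotient is 4*m^3 − 5*m^2 − 47*m + 12.
Next, m = 1/4 is a root, so (4*m − 1) divides it; the quotient is m^2 − m − 12.
The remaining quadratic factors as (m + 3)(m − 4).

(4*m − 1)*(7*m − 8)*(m + 3)*(m − 4)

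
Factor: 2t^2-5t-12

Need a pair with product 2·(-12) = -24 and sum -5: that's -8 and 3.
Split the middle term: 2t^2-8t + 3t-12 = 2t(t-4) + 3(t-4).

(2t+3)(t-4)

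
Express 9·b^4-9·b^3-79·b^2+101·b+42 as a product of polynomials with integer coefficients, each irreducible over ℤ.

Among the possible rational roots, b = 7/3 is a root, so (3·b-7) is a factor; dividing leaves 3·b^3+4·b^2-17·b-6.
Next, b = 2 is a root, so (b-2) divides it; the quotient is 3·b^2+10·b+3.
The remaining quadratic factors as (b+3)(3·b+1).

(3·b+1)·(3·b-7)·(b+3)·(b-2)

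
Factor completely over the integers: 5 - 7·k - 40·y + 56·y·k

(7·k - 5)·(8·y - 1)

Group as (56·y·k - 40·y) + (-7·k + 5) = 8·y·(7·k - 5) - (7·k - 5).
Both groups share the factor (7·k - 5).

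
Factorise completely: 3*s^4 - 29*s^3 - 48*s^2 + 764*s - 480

(3*s - 2)*(s + 5)*(s - 6)*(s - 8)

Trying the rational-root candidates, s = 6 is a root, giving the factor (s - 6) and quotient 3*s^3 - 11*s^2 - 114*s + 80.
Then s = 2/3 is a root, so (3*s - 2) divides it; the quotient is s^2 - 3*s - 40.
The remaining quadratic factors as (s - 8)(s + 5).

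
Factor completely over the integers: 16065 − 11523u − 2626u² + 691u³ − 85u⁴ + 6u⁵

Trying the rational-root candidates, u = 9 is a root, so (u − 9) divides it; the quotient is 6u⁴ − 31u³ + 412u² + 1082u − 1785.
Next, u = −3 is a root, giving the factor (u + 3) and quotient 6u³ − 49u² + 559u − 595.
Then u = 7/6 is a root, so (6u − 7) divides it; the quotient is u² − 7u + 85.
The quadratic u² − 7u + 85 has discriminant −291 < 0 and is irreducible over ℤ.

(6u − 7)(u + 3)(u − 9)(u² − 7u + 85)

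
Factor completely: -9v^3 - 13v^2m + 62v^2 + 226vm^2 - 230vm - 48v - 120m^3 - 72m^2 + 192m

Group: v(-9v^2 - 49vm + 62v + 30m^2 + 18m - 48) - 4m(-9v^2 - 49vm + 62v + 30m^2 + 18m - 48); both groups contain (-9v^2 - 49vm + 62v + 30m^2 + 18m - 48), so (v - 4m) is a factor with cofactor -9v^2 - 49vm + 62v + 30m^2 + 18m - 48.
The cofactor groups again: -9v^2 - 49vm + 62v + 30m^2 + 18m - 48 = -9v(v + 6m - 6) + (5m + 8)(v + 6m - 6); both groups contain (v + 6m - 6), giving -(9v - 5m - 8)(v + 6m - 6).

-(v - 4m)(9v - 5m - 8)(v + 6m - 6)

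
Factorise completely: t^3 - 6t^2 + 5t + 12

(t + 1)(t - 3)(t - 4)

Trying the rational-root candidates, t = 4 is a root, so (t - 4) is a factor; dividing leaves t^2 - 2t - 3.
The remaining quadratic factors as (t + 1)(t - 3).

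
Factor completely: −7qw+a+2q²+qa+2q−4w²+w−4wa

Group: q(2q+w+a) + (−4w+1)(2q+w+a); both groups contain (2q+w+a).

(2q+w+a)(q−4w+1)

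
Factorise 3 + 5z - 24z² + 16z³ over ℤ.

Among the possible rational roots, z = 3/4 is a root, giving the factor (4z - 3) and quotient 4z² - 3z - 1.
The remaining quadratic factors as (4z + 1)(z - 1).

(4z + 1)(4z - 3)(z - 1)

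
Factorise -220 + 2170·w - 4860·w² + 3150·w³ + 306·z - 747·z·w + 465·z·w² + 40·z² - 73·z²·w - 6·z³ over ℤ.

-(2·z - 15·w + 10)·(3·z + 14·w - 2)·(z + 15·w - 11)

Group: 3·z·(-2·z² - 15·z·w + 12·z + 225·w² - 315·w + 110) + (14·w - 2)·(-2·z² - 15·z·w + 12·z + 225·w² - 315·w + 110); both groups contain (-2·z² - 15·z·w + 12·z + 225·w² - 315·w + 110), so (3·z + 14·w - 2) is a factor with cofactor -2·z² - 15·z·w + 12·z + 225·w² - 315·w + 110.
The cofactor groups again: -2·z² - 15·z·w + 12·z + 225·w² - 315·w + 110 = -z·(2·z - 15·w + 10) + (-15·w + 11)·(2·z - 15·w + 10); both groups contain (2·z - 15·w + 10), giving -(z + 15·w - 11)·(2·z - 15·w + 10).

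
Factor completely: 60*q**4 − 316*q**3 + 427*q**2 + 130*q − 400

Trying the rational-root candidates, q = −5/6 is a root, giving the factor (6*q + 5) and quotient 10*q**3 − 61*q**2 + 122*q − 80.
Next, q = 2 is a root, so (q − 2) is a factor; dividing leaves 10*q**2 − 41*q + 40.
The remaining quadratic factors as (2*q − 5)(5*q − 8).

(2*q − 5)*(5*q − 8)*(6*q + 5)*(q − 2)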